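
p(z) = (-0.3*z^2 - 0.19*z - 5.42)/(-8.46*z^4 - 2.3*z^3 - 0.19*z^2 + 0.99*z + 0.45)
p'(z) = (-0.6*z - 0.19)/(-8.46*z^4 - 2.3*z^3 - 0.19*z^2 + 0.99*z + 0.45) + (-0.3*z^2 - 0.19*z - 5.42)*(33.84*z^3 + 6.9*z^2 + 0.38*z - 0.99)/(-8.46*z^4 - 2.3*z^3 - 0.19*z^2 + 0.99*z + 0.45)^2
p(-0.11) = -15.86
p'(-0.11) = 45.89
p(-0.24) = -26.28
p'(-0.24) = 147.25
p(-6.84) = 0.00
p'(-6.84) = 0.00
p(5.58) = 0.00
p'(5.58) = -0.00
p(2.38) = 0.03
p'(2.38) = -0.04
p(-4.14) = 0.00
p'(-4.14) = 0.00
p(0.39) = -11.66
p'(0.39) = -55.27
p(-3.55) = 0.01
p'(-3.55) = 0.01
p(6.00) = 0.00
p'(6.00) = -0.00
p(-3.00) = 0.01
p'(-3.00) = 0.01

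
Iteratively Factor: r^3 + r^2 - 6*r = (r + 3)*(r^2 - 2*r) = r*(r + 3)*(r - 2)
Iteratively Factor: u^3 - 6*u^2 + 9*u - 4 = (u - 1)*(u^2 - 5*u + 4) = (u - 4)*(u - 1)*(u - 1)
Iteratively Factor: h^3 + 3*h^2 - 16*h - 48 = (h + 4)*(h^2 - h - 12) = (h - 4)*(h + 4)*(h + 3)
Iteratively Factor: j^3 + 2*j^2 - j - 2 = (j + 2)*(j^2 - 1) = (j + 1)*(j + 2)*(j - 1)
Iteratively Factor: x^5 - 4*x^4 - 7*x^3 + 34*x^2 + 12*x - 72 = (x - 3)*(x^4 - x^3 - 10*x^2 + 4*x + 24) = (x - 3)*(x - 2)*(x^3 + x^2 - 8*x - 12) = (x - 3)*(x - 2)*(x + 2)*(x^2 - x - 6) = (x - 3)*(x - 2)*(x + 2)^2*(x - 3)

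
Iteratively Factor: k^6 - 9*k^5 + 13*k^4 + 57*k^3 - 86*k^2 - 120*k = (k - 3)*(k^5 - 6*k^4 - 5*k^3 + 42*k^2 + 40*k) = (k - 5)*(k - 3)*(k^4 - k^3 - 10*k^2 - 8*k) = (k - 5)*(k - 3)*(k + 2)*(k^3 - 3*k^2 - 4*k) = (k - 5)*(k - 4)*(k - 3)*(k + 2)*(k^2 + k) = (k - 5)*(k - 4)*(k - 3)*(k + 1)*(k + 2)*(k)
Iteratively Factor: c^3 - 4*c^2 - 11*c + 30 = (c - 2)*(c^2 - 2*c - 15) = (c - 5)*(c - 2)*(c + 3)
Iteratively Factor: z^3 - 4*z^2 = (z - 4)*(z^2) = z*(z - 4)*(z)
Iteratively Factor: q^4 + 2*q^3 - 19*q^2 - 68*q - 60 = (q - 5)*(q^3 + 7*q^2 + 16*q + 12) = (q - 5)*(q + 2)*(q^2 + 5*q + 6) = (q - 5)*(q + 2)*(q + 3)*(q + 2)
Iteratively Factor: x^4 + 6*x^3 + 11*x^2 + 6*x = (x + 2)*(x^3 + 4*x^2 + 3*x) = (x + 1)*(x + 2)*(x^2 + 3*x) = (x + 1)*(x + 2)*(x + 3)*(x)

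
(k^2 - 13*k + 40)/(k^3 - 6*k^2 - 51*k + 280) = 1/(k + 7)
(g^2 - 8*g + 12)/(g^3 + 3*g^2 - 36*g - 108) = (g - 2)/(g^2 + 9*g + 18)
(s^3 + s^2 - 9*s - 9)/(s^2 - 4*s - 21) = (s^2 - 2*s - 3)/(s - 7)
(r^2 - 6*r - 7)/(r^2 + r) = (r - 7)/r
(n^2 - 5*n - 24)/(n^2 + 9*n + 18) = (n - 8)/(n + 6)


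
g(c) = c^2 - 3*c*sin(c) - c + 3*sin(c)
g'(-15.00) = -65.51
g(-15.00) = 208.79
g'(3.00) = 10.52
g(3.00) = 5.15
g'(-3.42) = -21.41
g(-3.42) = 18.76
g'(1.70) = -0.30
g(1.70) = -0.89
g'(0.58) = -0.43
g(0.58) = 0.45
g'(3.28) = 12.75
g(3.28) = 8.42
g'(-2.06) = -6.79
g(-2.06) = -1.80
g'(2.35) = 4.41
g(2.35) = 0.29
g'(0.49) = -0.08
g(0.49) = 0.47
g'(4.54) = 12.86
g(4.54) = 26.53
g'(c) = -3*c*cos(c) + 2*c - 3*sin(c) + 3*cos(c) - 1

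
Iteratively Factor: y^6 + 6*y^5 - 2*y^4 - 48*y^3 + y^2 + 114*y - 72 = (y + 3)*(y^5 + 3*y^4 - 11*y^3 - 15*y^2 + 46*y - 24) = (y - 1)*(y + 3)*(y^4 + 4*y^3 - 7*y^2 - 22*y + 24) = (y - 1)*(y + 3)*(y + 4)*(y^3 - 7*y + 6) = (y - 1)^2*(y + 3)*(y + 4)*(y^2 + y - 6) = (y - 1)^2*(y + 3)^2*(y + 4)*(y - 2)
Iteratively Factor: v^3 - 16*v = (v + 4)*(v^2 - 4*v) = v*(v + 4)*(v - 4)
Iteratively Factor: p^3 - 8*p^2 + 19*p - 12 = (p - 1)*(p^2 - 7*p + 12) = (p - 3)*(p - 1)*(p - 4)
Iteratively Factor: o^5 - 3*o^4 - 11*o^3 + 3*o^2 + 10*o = (o - 5)*(o^4 + 2*o^3 - o^2 - 2*o) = (o - 5)*(o + 2)*(o^3 - o) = o*(o - 5)*(o + 2)*(o^2 - 1) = o*(o - 5)*(o + 1)*(o + 2)*(o - 1)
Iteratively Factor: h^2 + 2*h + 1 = (h + 1)*(h + 1)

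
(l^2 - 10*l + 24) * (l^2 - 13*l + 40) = l^4 - 23*l^3 + 194*l^2 - 712*l + 960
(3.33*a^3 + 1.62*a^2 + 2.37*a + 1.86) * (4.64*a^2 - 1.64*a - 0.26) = 15.4512*a^5 + 2.0556*a^4 + 7.4742*a^3 + 4.3224*a^2 - 3.6666*a - 0.4836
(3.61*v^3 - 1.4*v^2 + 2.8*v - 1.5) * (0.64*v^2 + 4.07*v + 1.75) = 2.3104*v^5 + 13.7967*v^4 + 2.4115*v^3 + 7.986*v^2 - 1.205*v - 2.625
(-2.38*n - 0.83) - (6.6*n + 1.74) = -8.98*n - 2.57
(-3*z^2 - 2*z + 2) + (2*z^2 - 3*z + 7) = -z^2 - 5*z + 9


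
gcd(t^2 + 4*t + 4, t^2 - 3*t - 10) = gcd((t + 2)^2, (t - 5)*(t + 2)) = t + 2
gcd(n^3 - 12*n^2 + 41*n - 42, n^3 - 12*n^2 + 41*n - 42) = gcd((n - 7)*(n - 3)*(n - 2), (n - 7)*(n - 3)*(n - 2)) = n^3 - 12*n^2 + 41*n - 42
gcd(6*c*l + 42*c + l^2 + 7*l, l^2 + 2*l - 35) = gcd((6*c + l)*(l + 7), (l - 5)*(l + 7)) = l + 7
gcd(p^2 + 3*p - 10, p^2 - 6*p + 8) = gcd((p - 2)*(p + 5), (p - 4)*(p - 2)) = p - 2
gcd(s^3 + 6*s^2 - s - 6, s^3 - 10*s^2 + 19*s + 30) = s + 1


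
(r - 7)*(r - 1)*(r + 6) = r^3 - 2*r^2 - 41*r + 42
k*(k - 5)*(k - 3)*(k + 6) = k^4 - 2*k^3 - 33*k^2 + 90*k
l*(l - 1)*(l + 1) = l^3 - l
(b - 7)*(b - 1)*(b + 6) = b^3 - 2*b^2 - 41*b + 42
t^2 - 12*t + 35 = (t - 7)*(t - 5)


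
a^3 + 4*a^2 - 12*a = a*(a - 2)*(a + 6)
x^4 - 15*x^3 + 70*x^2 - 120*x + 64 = (x - 8)*(x - 4)*(x - 2)*(x - 1)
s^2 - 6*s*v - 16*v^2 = (s - 8*v)*(s + 2*v)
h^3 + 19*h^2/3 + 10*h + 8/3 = (h + 1/3)*(h + 2)*(h + 4)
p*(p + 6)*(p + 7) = p^3 + 13*p^2 + 42*p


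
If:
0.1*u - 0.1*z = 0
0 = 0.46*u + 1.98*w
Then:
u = z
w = -0.232323232323232*z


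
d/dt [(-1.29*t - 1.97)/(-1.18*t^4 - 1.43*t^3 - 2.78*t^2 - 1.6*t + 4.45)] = (1.5222*t^4 + 1.8447*t^3 + 3.5862*t^2 + 2.064*t - (1.29*t + 1.97)*(4.72*t^3 + 4.29*t^2 + 5.56*t + 1.6) - 5.7405)/(1.18*t^4 + 1.43*t^3 + 2.78*t^2 + 1.6*t - 4.45)^2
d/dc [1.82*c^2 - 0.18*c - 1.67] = 3.64*c - 0.18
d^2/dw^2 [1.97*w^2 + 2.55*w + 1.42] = 3.94000000000000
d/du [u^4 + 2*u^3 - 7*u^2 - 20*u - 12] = 4*u^3 + 6*u^2 - 14*u - 20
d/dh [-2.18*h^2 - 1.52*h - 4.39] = -4.36*h - 1.52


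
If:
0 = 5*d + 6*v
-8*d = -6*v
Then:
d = 0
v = 0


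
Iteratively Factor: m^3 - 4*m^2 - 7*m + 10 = (m - 5)*(m^2 + m - 2) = (m - 5)*(m - 1)*(m + 2)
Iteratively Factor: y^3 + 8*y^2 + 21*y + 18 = (y + 3)*(y^2 + 5*y + 6) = (y + 2)*(y + 3)*(y + 3)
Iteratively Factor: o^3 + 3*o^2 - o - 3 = (o - 1)*(o^2 + 4*o + 3) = (o - 1)*(o + 1)*(o + 3)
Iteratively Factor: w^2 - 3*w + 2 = (w - 1)*(w - 2)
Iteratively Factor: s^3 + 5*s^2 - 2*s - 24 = (s - 2)*(s^2 + 7*s + 12) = (s - 2)*(s + 4)*(s + 3)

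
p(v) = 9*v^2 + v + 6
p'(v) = 18*v + 1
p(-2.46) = 58.00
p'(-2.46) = -43.28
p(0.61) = 9.96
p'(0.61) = 11.98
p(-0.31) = 6.55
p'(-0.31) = -4.58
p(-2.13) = 44.70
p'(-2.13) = -37.34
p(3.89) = 146.08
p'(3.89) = 71.02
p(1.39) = 24.78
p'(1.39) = 26.02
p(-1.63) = 28.28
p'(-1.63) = -28.34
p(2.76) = 77.32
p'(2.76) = 50.68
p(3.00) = 90.00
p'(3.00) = 55.00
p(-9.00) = 726.00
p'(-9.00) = -161.00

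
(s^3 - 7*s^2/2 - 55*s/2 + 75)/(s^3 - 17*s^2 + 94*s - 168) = (2*s^2 + 5*s - 25)/(2*(s^2 - 11*s + 28))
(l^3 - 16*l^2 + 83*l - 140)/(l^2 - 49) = (l^2 - 9*l + 20)/(l + 7)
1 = 1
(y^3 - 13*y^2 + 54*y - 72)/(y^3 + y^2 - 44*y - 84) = (y^3 - 13*y^2 + 54*y - 72)/(y^3 + y^2 - 44*y - 84)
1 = 1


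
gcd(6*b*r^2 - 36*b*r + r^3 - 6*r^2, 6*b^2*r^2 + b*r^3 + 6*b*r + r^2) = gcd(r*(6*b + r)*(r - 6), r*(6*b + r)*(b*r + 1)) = 6*b*r + r^2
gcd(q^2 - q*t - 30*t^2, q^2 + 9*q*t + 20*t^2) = q + 5*t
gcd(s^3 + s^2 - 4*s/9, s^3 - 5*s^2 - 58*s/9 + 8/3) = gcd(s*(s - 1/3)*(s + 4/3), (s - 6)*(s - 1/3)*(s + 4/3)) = s^2 + s - 4/9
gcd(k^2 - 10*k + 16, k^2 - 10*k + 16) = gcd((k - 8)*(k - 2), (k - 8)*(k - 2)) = k^2 - 10*k + 16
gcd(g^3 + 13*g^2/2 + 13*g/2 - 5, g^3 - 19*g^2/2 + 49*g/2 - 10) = g - 1/2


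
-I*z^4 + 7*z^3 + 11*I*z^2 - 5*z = z*(z + I)*(z + 5*I)*(-I*z + 1)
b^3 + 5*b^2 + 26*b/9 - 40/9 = (b - 2/3)*(b + 5/3)*(b + 4)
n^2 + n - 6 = (n - 2)*(n + 3)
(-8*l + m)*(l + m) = -8*l^2 - 7*l*m + m^2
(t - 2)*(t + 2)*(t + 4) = t^3 + 4*t^2 - 4*t - 16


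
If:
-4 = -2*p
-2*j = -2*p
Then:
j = 2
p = 2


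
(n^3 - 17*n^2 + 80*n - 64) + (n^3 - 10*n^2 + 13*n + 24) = 2*n^3 - 27*n^2 + 93*n - 40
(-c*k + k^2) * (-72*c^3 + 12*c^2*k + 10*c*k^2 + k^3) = 72*c^4*k - 84*c^3*k^2 + 2*c^2*k^3 + 9*c*k^4 + k^5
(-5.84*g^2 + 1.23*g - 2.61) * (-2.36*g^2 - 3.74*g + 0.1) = 13.7824*g^4 + 18.9388*g^3 + 0.9754*g^2 + 9.8844*g - 0.261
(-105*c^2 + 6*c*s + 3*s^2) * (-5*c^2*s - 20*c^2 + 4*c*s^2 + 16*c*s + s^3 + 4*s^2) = 525*c^4*s + 2100*c^4 - 450*c^3*s^2 - 1800*c^3*s - 96*c^2*s^3 - 384*c^2*s^2 + 18*c*s^4 + 72*c*s^3 + 3*s^5 + 12*s^4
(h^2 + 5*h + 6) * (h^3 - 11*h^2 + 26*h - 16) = h^5 - 6*h^4 - 23*h^3 + 48*h^2 + 76*h - 96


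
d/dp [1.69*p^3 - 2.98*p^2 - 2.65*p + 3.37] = 5.07*p^2 - 5.96*p - 2.65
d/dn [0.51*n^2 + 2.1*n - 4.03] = 1.02*n + 2.1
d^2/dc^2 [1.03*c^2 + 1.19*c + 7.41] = 2.06000000000000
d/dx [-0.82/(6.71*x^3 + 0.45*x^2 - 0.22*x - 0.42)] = (16.5066*x^2 + 0.738*x - 0.1804)/(6.71*x^3 + 0.45*x^2 - 0.22*x - 0.42)^2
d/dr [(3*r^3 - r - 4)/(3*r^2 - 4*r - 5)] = (9*r^4 - 24*r^3 - 42*r^2 + 24*r - 11)/(9*r^4 - 24*r^3 - 14*r^2 + 40*r + 25)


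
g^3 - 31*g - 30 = (g - 6)*(g + 1)*(g + 5)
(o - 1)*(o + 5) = o^2 + 4*o - 5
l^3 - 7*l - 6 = (l - 3)*(l + 1)*(l + 2)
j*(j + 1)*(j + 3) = j^3 + 4*j^2 + 3*j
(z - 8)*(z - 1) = z^2 - 9*z + 8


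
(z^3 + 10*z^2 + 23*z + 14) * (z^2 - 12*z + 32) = z^5 - 2*z^4 - 65*z^3 + 58*z^2 + 568*z + 448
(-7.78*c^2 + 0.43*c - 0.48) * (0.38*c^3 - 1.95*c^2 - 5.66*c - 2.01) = -2.9564*c^5 + 15.3344*c^4 + 43.0139*c^3 + 14.14*c^2 + 1.8525*c + 0.9648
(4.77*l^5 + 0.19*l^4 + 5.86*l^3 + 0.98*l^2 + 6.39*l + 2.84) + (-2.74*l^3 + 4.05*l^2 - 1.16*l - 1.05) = 4.77*l^5 + 0.19*l^4 + 3.12*l^3 + 5.03*l^2 + 5.23*l + 1.79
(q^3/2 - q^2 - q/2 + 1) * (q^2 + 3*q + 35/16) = q^5/2 + q^4/2 - 77*q^3/32 - 43*q^2/16 + 61*q/32 + 35/16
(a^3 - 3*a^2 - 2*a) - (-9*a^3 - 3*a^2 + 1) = 10*a^3 - 2*a - 1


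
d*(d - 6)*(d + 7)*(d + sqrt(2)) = d^4 + d^3 + sqrt(2)*d^3 - 42*d^2 + sqrt(2)*d^2 - 42*sqrt(2)*d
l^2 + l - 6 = (l - 2)*(l + 3)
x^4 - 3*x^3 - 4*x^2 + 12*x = x*(x - 3)*(x - 2)*(x + 2)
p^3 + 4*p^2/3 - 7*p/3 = p*(p - 1)*(p + 7/3)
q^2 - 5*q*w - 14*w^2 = (q - 7*w)*(q + 2*w)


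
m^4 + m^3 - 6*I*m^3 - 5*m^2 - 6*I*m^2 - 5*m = m*(m + 1)*(m - 5*I)*(m - I)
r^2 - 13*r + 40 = (r - 8)*(r - 5)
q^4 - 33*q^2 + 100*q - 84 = (q - 3)*(q - 2)^2*(q + 7)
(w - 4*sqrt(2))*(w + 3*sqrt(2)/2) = w^2 - 5*sqrt(2)*w/2 - 12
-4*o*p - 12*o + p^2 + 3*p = (-4*o + p)*(p + 3)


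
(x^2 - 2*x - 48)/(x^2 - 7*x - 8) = (x + 6)/(x + 1)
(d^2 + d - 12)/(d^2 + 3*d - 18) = (d + 4)/(d + 6)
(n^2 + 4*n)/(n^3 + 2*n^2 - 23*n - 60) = n/(n^2 - 2*n - 15)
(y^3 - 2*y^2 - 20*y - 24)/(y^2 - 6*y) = y + 4 + 4/y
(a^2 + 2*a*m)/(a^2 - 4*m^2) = a/(a - 2*m)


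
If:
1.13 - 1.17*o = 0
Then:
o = 0.97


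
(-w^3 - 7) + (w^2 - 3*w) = -w^3 + w^2 - 3*w - 7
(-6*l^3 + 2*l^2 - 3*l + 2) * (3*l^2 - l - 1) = -18*l^5 + 12*l^4 - 5*l^3 + 7*l^2 + l - 2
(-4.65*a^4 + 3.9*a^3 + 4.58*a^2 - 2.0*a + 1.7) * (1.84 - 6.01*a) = 27.9465*a^5 - 31.995*a^4 - 20.3498*a^3 + 20.4472*a^2 - 13.897*a + 3.128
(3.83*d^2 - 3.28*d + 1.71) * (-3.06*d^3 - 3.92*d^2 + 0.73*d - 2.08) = -11.7198*d^5 - 4.9768*d^4 + 10.4209*d^3 - 17.064*d^2 + 8.0707*d - 3.5568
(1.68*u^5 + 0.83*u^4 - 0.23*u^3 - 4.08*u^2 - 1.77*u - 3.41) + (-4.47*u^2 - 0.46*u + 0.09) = 1.68*u^5 + 0.83*u^4 - 0.23*u^3 - 8.55*u^2 - 2.23*u - 3.32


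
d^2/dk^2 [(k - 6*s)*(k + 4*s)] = 2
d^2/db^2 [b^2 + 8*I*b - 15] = 2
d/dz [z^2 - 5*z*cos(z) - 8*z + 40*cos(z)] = 5*z*sin(z) + 2*z - 40*sin(z) - 5*cos(z) - 8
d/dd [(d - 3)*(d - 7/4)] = 2*d - 19/4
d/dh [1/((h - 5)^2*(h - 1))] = ((1 - h)*(h - 5) - 2*(h - 1)^2)/((h - 5)^3*(h - 1)^3)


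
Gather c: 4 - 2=2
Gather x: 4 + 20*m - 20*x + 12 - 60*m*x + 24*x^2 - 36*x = 20*m + 24*x^2 + x*(-60*m - 56) + 16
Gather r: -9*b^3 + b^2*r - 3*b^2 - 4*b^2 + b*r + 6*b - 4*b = -9*b^3 - 7*b^2 + 2*b + r*(b^2 + b)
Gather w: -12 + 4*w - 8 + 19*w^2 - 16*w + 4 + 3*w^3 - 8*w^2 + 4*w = 3*w^3 + 11*w^2 - 8*w - 16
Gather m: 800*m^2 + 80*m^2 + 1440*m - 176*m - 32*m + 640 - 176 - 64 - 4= 880*m^2 + 1232*m + 396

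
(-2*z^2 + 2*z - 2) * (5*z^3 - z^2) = -10*z^5 + 12*z^4 - 12*z^3 + 2*z^2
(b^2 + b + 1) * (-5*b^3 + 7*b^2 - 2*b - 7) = -5*b^5 + 2*b^4 - 2*b^2 - 9*b - 7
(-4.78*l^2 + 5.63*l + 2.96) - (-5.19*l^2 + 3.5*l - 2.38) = 0.41*l^2 + 2.13*l + 5.34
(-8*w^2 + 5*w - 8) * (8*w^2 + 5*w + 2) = -64*w^4 - 55*w^2 - 30*w - 16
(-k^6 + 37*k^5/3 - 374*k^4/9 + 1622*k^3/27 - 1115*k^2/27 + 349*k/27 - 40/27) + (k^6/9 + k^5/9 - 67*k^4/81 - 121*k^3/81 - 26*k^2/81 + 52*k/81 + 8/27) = -8*k^6/9 + 112*k^5/9 - 3433*k^4/81 + 4745*k^3/81 - 3371*k^2/81 + 1099*k/81 - 32/27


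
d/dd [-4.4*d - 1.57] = -4.40000000000000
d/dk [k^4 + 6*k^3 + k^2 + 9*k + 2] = 4*k^3 + 18*k^2 + 2*k + 9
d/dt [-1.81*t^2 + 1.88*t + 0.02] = 1.88 - 3.62*t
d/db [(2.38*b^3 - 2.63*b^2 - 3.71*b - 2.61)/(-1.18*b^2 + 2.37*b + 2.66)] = (-2.8084*b^4 + 11.2812*b^3 + 8.3815*b^2 - 20.1512*b - 3.6829)/(1.3924*b^4 - 5.5932*b^3 - 0.660699999999999*b^2 + 12.6084*b + 7.0756)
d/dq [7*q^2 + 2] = 14*q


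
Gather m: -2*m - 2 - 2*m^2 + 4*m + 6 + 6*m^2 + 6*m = 4*m^2 + 8*m + 4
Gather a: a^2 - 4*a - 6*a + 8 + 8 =a^2 - 10*a + 16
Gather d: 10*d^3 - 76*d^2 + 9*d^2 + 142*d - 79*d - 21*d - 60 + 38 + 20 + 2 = 10*d^3 - 67*d^2 + 42*d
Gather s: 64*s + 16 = 64*s + 16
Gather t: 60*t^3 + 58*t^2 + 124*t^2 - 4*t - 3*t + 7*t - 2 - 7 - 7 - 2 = 60*t^3 + 182*t^2 - 18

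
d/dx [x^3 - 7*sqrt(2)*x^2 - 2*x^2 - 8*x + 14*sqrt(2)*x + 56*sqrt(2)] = 3*x^2 - 14*sqrt(2)*x - 4*x - 8 + 14*sqrt(2)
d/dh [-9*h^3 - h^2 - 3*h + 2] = -27*h^2 - 2*h - 3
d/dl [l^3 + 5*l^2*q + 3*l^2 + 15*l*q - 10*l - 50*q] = 3*l^2 + 10*l*q + 6*l + 15*q - 10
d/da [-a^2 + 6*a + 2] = 6 - 2*a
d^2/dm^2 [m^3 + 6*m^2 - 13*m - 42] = 6*m + 12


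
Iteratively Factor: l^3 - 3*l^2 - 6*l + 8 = (l + 2)*(l^2 - 5*l + 4) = (l - 4)*(l + 2)*(l - 1)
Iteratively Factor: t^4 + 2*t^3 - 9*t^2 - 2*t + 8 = (t + 4)*(t^3 - 2*t^2 - t + 2) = (t + 1)*(t + 4)*(t^2 - 3*t + 2) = (t - 2)*(t + 1)*(t + 4)*(t - 1)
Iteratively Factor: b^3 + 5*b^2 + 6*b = (b)*(b^2 + 5*b + 6) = b*(b + 2)*(b + 3)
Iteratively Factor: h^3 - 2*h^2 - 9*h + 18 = (h - 2)*(h^2 - 9) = (h - 3)*(h - 2)*(h + 3)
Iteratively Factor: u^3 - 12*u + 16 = (u - 2)*(u^2 + 2*u - 8) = (u - 2)^2*(u + 4)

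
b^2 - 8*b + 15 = (b - 5)*(b - 3)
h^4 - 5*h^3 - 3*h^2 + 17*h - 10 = (h - 5)*(h - 1)^2*(h + 2)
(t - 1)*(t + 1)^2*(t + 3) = t^4 + 4*t^3 + 2*t^2 - 4*t - 3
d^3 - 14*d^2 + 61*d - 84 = (d - 7)*(d - 4)*(d - 3)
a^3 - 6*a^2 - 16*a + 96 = (a - 6)*(a - 4)*(a + 4)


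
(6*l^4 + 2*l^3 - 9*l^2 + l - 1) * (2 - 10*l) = -60*l^5 - 8*l^4 + 94*l^3 - 28*l^2 + 12*l - 2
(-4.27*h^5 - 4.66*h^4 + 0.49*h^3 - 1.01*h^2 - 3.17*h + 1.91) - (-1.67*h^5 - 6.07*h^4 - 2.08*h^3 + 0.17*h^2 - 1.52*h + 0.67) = -2.6*h^5 + 1.41*h^4 + 2.57*h^3 - 1.18*h^2 - 1.65*h + 1.24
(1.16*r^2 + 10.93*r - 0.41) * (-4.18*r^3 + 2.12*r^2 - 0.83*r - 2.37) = -4.8488*r^5 - 43.2282*r^4 + 23.9226*r^3 - 12.6903*r^2 - 25.5638*r + 0.9717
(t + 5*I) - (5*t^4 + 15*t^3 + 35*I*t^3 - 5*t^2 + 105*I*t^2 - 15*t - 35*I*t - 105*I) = -5*t^4 - 15*t^3 - 35*I*t^3 + 5*t^2 - 105*I*t^2 + 16*t + 35*I*t + 110*I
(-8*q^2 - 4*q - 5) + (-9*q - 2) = -8*q^2 - 13*q - 7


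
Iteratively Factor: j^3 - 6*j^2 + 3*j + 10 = (j + 1)*(j^2 - 7*j + 10) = (j - 2)*(j + 1)*(j - 5)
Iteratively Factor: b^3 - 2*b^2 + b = (b)*(b^2 - 2*b + 1) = b*(b - 1)*(b - 1)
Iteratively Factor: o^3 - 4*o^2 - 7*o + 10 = (o - 5)*(o^2 + o - 2) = (o - 5)*(o + 2)*(o - 1)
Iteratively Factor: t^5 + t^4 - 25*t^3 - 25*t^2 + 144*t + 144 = (t - 4)*(t^4 + 5*t^3 - 5*t^2 - 45*t - 36) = (t - 4)*(t + 3)*(t^3 + 2*t^2 - 11*t - 12) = (t - 4)*(t - 3)*(t + 3)*(t^2 + 5*t + 4) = (t - 4)*(t - 3)*(t + 1)*(t + 3)*(t + 4)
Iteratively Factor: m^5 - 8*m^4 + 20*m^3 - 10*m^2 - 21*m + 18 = (m - 1)*(m^4 - 7*m^3 + 13*m^2 + 3*m - 18) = (m - 1)*(m + 1)*(m^3 - 8*m^2 + 21*m - 18) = (m - 2)*(m - 1)*(m + 1)*(m^2 - 6*m + 9) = (m - 3)*(m - 2)*(m - 1)*(m + 1)*(m - 3)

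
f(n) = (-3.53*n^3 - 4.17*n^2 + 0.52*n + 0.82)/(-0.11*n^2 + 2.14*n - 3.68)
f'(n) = (0.22*n - 2.14)*(-3.53*n^3 - 4.17*n^2 + 0.52*n + 0.82)/(-0.11*n^2 + 2.14*n - 3.68)^2 + (-10.59*n^2 - 8.34*n + 0.52)/(-0.11*n^2 + 2.14*n - 3.68)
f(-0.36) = -0.06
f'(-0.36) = -0.51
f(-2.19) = -1.88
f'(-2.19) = 3.04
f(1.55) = 34.34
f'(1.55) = 158.81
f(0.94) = 3.01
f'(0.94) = 12.74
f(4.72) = -116.07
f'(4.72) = -37.00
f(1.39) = 17.42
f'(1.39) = 69.17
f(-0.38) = -0.05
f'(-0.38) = -0.50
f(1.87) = 570.69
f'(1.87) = 16522.76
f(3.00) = -74.55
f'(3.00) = -5.42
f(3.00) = -74.55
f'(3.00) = -5.42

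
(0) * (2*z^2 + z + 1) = 0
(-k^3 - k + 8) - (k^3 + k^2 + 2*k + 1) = -2*k^3 - k^2 - 3*k + 7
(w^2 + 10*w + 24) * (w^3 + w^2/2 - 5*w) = w^5 + 21*w^4/2 + 24*w^3 - 38*w^2 - 120*w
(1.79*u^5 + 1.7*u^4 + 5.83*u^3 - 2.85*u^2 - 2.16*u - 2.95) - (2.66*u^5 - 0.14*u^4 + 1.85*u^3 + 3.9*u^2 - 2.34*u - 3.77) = -0.87*u^5 + 1.84*u^4 + 3.98*u^3 - 6.75*u^2 + 0.18*u + 0.82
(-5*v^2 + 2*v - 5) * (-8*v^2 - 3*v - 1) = 40*v^4 - v^3 + 39*v^2 + 13*v + 5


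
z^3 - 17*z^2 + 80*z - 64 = (z - 8)^2*(z - 1)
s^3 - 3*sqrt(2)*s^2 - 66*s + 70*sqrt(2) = (s - 7*sqrt(2))*(s - sqrt(2))*(s + 5*sqrt(2))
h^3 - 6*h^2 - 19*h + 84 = (h - 7)*(h - 3)*(h + 4)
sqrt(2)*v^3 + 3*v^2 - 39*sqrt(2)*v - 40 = (v - 4*sqrt(2))*(v + 5*sqrt(2))*(sqrt(2)*v + 1)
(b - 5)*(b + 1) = b^2 - 4*b - 5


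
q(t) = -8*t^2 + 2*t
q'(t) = 2 - 16*t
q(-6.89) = -393.56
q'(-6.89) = 112.24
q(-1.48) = -20.48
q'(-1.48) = 25.68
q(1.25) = -10.00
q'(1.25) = -18.00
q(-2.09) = -39.12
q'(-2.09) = 35.44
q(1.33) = -11.49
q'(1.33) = -19.28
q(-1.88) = -32.04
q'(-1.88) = 32.08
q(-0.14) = -0.44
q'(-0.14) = 4.24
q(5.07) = -195.50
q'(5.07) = -79.12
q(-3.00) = -78.00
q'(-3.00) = 50.00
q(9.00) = -630.00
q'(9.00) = -142.00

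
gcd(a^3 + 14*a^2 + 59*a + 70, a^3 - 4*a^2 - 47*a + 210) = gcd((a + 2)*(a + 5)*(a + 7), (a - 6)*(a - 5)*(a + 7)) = a + 7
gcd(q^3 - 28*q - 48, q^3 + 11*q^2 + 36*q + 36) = q + 2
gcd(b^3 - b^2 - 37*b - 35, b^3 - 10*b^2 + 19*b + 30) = b + 1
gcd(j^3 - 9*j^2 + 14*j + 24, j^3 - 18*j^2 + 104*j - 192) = j^2 - 10*j + 24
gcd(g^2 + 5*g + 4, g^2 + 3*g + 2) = g + 1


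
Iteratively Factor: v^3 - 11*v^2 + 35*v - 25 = (v - 5)*(v^2 - 6*v + 5) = (v - 5)^2*(v - 1)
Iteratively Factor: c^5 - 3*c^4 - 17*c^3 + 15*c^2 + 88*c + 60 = (c - 3)*(c^4 - 17*c^2 - 36*c - 20) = (c - 3)*(c + 2)*(c^3 - 2*c^2 - 13*c - 10) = (c - 3)*(c + 2)^2*(c^2 - 4*c - 5) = (c - 5)*(c - 3)*(c + 2)^2*(c + 1)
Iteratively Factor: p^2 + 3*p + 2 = (p + 2)*(p + 1)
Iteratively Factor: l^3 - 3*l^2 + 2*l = (l - 1)*(l^2 - 2*l) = (l - 2)*(l - 1)*(l)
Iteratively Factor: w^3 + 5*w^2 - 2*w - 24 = (w + 3)*(w^2 + 2*w - 8) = (w - 2)*(w + 3)*(w + 4)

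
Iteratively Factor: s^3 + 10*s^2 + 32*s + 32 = (s + 4)*(s^2 + 6*s + 8) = (s + 2)*(s + 4)*(s + 4)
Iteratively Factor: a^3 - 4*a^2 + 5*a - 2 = (a - 1)*(a^2 - 3*a + 2) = (a - 1)^2*(a - 2)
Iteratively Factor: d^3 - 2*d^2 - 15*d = (d - 5)*(d^2 + 3*d) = (d - 5)*(d + 3)*(d)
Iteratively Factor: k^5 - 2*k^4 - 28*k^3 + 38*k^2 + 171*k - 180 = (k + 4)*(k^4 - 6*k^3 - 4*k^2 + 54*k - 45) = (k - 3)*(k + 4)*(k^3 - 3*k^2 - 13*k + 15) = (k - 5)*(k - 3)*(k + 4)*(k^2 + 2*k - 3) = (k - 5)*(k - 3)*(k + 3)*(k + 4)*(k - 1)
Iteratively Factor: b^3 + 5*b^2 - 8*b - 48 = (b + 4)*(b^2 + b - 12) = (b - 3)*(b + 4)*(b + 4)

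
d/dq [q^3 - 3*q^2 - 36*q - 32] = 3*q^2 - 6*q - 36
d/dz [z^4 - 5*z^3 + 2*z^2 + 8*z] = 4*z^3 - 15*z^2 + 4*z + 8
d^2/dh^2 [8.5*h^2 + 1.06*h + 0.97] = 17.0000000000000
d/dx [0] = 0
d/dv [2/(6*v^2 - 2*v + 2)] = (1 - 6*v)/(3*v^2 - v + 1)^2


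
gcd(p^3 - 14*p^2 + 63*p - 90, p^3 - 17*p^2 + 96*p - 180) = p^2 - 11*p + 30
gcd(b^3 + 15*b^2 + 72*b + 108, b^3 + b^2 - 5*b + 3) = b + 3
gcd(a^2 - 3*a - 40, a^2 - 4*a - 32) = a - 8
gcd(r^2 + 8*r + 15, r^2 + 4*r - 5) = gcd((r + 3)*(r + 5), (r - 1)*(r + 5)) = r + 5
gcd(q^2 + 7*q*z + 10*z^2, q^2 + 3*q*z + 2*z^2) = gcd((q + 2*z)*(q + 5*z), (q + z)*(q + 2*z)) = q + 2*z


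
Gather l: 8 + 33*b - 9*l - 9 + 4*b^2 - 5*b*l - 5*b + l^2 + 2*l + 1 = 4*b^2 + 28*b + l^2 + l*(-5*b - 7)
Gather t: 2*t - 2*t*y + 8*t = t*(10 - 2*y)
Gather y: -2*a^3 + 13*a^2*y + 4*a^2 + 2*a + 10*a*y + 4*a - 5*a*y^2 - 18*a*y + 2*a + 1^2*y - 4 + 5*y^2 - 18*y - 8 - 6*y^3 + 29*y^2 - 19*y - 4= -2*a^3 + 4*a^2 + 8*a - 6*y^3 + y^2*(34 - 5*a) + y*(13*a^2 - 8*a - 36) - 16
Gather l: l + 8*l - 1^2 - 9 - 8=9*l - 18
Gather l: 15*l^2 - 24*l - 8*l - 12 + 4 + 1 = 15*l^2 - 32*l - 7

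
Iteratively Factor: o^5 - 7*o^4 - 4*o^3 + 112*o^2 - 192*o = (o + 4)*(o^4 - 11*o^3 + 40*o^2 - 48*o) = (o - 4)*(o + 4)*(o^3 - 7*o^2 + 12*o) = (o - 4)*(o - 3)*(o + 4)*(o^2 - 4*o) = (o - 4)^2*(o - 3)*(o + 4)*(o)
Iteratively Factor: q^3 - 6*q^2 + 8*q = (q - 4)*(q^2 - 2*q) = (q - 4)*(q - 2)*(q)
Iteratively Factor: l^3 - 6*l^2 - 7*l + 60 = (l - 4)*(l^2 - 2*l - 15) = (l - 4)*(l + 3)*(l - 5)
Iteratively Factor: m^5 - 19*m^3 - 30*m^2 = (m + 3)*(m^4 - 3*m^3 - 10*m^2) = (m - 5)*(m + 3)*(m^3 + 2*m^2) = m*(m - 5)*(m + 3)*(m^2 + 2*m) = m*(m - 5)*(m + 2)*(m + 3)*(m)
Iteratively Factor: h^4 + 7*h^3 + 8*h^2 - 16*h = (h + 4)*(h^3 + 3*h^2 - 4*h) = (h - 1)*(h + 4)*(h^2 + 4*h) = (h - 1)*(h + 4)^2*(h)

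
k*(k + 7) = k^2 + 7*k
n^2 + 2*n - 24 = (n - 4)*(n + 6)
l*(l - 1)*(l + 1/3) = l^3 - 2*l^2/3 - l/3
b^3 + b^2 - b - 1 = (b - 1)*(b + 1)^2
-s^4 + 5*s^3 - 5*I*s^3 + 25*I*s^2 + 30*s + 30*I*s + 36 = (s - 6)*(s + 6*I)*(I*s + 1)*(I*s + I)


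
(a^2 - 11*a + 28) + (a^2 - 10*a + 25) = 2*a^2 - 21*a + 53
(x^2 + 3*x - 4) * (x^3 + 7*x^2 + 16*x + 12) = x^5 + 10*x^4 + 33*x^3 + 32*x^2 - 28*x - 48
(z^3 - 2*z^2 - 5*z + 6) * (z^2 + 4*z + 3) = z^5 + 2*z^4 - 10*z^3 - 20*z^2 + 9*z + 18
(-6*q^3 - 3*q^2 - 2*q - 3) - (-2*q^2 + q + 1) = -6*q^3 - q^2 - 3*q - 4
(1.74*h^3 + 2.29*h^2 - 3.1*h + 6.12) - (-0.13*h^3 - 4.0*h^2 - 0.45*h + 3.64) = 1.87*h^3 + 6.29*h^2 - 2.65*h + 2.48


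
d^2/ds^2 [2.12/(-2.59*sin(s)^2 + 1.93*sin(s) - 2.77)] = (56.884688*sin(s)^4 - 31.791732*sin(s)^3 - 138.268308*sin(s)^2 + 74.917196*sin(s) + 14.625456)/(2.59*sin(s)^2 - 1.93*sin(s) + 2.77)^3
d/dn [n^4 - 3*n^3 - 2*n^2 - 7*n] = 4*n^3 - 9*n^2 - 4*n - 7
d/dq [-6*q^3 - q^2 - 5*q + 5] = -18*q^2 - 2*q - 5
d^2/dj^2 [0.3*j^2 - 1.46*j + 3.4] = 0.600000000000000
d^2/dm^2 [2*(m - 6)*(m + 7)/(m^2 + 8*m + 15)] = 4*(-7*m^3 - 171*m^2 - 1053*m - 1953)/(m^6 + 24*m^5 + 237*m^4 + 1232*m^3 + 3555*m^2 + 5400*m + 3375)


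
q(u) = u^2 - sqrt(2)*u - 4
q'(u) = 2*u - sqrt(2)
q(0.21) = -4.25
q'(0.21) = -0.99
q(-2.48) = 5.66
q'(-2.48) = -6.37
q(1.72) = -3.47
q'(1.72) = 2.03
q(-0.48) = -3.09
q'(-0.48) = -2.37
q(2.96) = 0.58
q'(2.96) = 4.51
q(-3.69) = 14.83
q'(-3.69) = -8.79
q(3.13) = 1.37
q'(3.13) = 4.85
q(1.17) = -4.29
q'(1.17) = 0.93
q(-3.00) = 9.24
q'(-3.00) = -7.41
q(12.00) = 123.03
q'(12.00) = 22.59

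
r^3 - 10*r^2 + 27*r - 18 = (r - 6)*(r - 3)*(r - 1)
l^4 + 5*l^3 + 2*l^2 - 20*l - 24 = (l - 2)*(l + 2)^2*(l + 3)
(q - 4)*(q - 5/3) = q^2 - 17*q/3 + 20/3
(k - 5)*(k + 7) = k^2 + 2*k - 35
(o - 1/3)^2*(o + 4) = o^3 + 10*o^2/3 - 23*o/9 + 4/9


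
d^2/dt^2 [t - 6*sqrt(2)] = 0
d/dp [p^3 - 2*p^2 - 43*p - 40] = 3*p^2 - 4*p - 43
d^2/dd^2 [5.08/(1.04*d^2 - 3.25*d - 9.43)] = (10.989056*d^2 - 34.3408*d - 5.08*(2.08*d - 3.25)*(4.16*d - 6.5) - 99.641152)/(-1.04*d^2 + 3.25*d + 9.43)^3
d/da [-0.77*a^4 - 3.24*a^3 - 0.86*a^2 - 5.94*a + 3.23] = -3.08*a^3 - 9.72*a^2 - 1.72*a - 5.94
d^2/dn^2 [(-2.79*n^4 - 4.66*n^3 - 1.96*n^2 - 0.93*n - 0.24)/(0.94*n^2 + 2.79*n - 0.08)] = (-4.93048800000001*n^6 - 43.902324*n^5 - 129.046986*n^4 - 54.647932*n^3 + 3.86966399999999*n^2 - 4.375104*n - 4.212704)/(0.830584*n^6 + 7.395732*n^5 + 21.739098*n^4 + 20.458791*n^3 - 1.850136*n^2 + 0.053568*n - 0.000512)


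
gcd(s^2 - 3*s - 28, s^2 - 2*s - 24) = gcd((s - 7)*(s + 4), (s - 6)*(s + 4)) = s + 4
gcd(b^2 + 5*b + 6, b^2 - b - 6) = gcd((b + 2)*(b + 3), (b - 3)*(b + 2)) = b + 2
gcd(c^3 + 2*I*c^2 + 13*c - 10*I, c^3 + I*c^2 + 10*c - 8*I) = c^2 - 3*I*c - 2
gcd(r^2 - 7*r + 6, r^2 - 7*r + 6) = r^2 - 7*r + 6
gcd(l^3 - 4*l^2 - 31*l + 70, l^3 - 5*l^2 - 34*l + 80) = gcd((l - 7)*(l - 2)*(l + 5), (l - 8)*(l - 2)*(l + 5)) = l^2 + 3*l - 10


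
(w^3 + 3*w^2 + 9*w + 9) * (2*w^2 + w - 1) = 2*w^5 + 7*w^4 + 20*w^3 + 24*w^2 - 9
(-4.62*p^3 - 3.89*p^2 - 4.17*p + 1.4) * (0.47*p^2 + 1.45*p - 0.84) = -2.1714*p^5 - 8.5273*p^4 - 3.7196*p^3 - 2.1209*p^2 + 5.5328*p - 1.176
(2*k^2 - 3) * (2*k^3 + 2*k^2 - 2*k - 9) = 4*k^5 + 4*k^4 - 10*k^3 - 24*k^2 + 6*k + 27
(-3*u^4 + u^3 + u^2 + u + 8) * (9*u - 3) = -27*u^5 + 18*u^4 + 6*u^3 + 6*u^2 + 69*u - 24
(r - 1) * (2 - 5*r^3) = -5*r^4 + 5*r^3 + 2*r - 2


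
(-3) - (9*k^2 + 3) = -9*k^2 - 6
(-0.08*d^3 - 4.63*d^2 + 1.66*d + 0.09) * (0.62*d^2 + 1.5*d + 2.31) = -0.0496*d^5 - 2.9906*d^4 - 6.1006*d^3 - 8.1495*d^2 + 3.9696*d + 0.2079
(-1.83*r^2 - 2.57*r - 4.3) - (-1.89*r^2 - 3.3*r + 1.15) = 0.0599999999999998*r^2 + 0.73*r - 5.45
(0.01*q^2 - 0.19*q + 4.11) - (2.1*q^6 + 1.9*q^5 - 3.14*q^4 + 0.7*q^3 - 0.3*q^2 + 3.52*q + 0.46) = -2.1*q^6 - 1.9*q^5 + 3.14*q^4 - 0.7*q^3 + 0.31*q^2 - 3.71*q + 3.65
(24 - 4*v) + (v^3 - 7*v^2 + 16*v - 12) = v^3 - 7*v^2 + 12*v + 12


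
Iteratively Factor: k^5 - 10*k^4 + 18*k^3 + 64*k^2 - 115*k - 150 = (k - 5)*(k^4 - 5*k^3 - 7*k^2 + 29*k + 30) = (k - 5)*(k - 3)*(k^3 - 2*k^2 - 13*k - 10) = (k - 5)*(k - 3)*(k + 1)*(k^2 - 3*k - 10) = (k - 5)*(k - 3)*(k + 1)*(k + 2)*(k - 5)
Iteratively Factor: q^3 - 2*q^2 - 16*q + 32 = (q + 4)*(q^2 - 6*q + 8) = (q - 2)*(q + 4)*(q - 4)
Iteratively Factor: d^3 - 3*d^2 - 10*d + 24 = (d + 3)*(d^2 - 6*d + 8) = (d - 4)*(d + 3)*(d - 2)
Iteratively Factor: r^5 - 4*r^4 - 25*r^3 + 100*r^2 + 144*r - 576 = (r - 4)*(r^4 - 25*r^2 + 144) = (r - 4)*(r - 3)*(r^3 + 3*r^2 - 16*r - 48) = (r - 4)^2*(r - 3)*(r^2 + 7*r + 12) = (r - 4)^2*(r - 3)*(r + 4)*(r + 3)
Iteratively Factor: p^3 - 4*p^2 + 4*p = (p - 2)*(p^2 - 2*p) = (p - 2)^2*(p)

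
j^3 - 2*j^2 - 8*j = j*(j - 4)*(j + 2)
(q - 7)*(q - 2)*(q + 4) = q^3 - 5*q^2 - 22*q + 56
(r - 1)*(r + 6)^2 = r^3 + 11*r^2 + 24*r - 36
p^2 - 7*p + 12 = (p - 4)*(p - 3)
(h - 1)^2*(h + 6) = h^3 + 4*h^2 - 11*h + 6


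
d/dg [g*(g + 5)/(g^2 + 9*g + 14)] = 2*(2*g^2 + 14*g + 35)/(g^4 + 18*g^3 + 109*g^2 + 252*g + 196)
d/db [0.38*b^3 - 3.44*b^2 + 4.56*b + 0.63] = 1.14*b^2 - 6.88*b + 4.56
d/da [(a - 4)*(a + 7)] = 2*a + 3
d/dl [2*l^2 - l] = 4*l - 1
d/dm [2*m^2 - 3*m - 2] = 4*m - 3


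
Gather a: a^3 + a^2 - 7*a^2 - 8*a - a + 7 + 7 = a^3 - 6*a^2 - 9*a + 14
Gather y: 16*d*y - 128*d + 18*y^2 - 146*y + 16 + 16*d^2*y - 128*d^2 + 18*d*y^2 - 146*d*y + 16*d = -128*d^2 - 112*d + y^2*(18*d + 18) + y*(16*d^2 - 130*d - 146) + 16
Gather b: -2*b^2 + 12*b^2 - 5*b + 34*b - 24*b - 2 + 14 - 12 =10*b^2 + 5*b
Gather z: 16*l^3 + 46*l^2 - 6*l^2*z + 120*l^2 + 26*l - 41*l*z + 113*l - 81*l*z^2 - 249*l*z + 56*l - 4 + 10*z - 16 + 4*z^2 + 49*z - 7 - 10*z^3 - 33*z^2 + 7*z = 16*l^3 + 166*l^2 + 195*l - 10*z^3 + z^2*(-81*l - 29) + z*(-6*l^2 - 290*l + 66) - 27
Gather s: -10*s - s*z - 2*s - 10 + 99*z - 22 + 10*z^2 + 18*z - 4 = s*(-z - 12) + 10*z^2 + 117*z - 36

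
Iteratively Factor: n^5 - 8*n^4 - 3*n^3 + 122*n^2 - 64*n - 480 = (n + 2)*(n^4 - 10*n^3 + 17*n^2 + 88*n - 240) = (n - 5)*(n + 2)*(n^3 - 5*n^2 - 8*n + 48) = (n - 5)*(n - 4)*(n + 2)*(n^2 - n - 12) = (n - 5)*(n - 4)^2*(n + 2)*(n + 3)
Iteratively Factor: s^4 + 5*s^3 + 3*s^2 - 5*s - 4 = (s + 1)*(s^3 + 4*s^2 - s - 4) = (s - 1)*(s + 1)*(s^2 + 5*s + 4) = (s - 1)*(s + 1)^2*(s + 4)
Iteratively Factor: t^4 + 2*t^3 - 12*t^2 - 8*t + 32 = (t + 4)*(t^3 - 2*t^2 - 4*t + 8) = (t - 2)*(t + 4)*(t^2 - 4) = (t - 2)*(t + 2)*(t + 4)*(t - 2)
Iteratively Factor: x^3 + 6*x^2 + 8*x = (x + 2)*(x^2 + 4*x) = (x + 2)*(x + 4)*(x)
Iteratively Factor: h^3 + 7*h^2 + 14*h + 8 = (h + 4)*(h^2 + 3*h + 2) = (h + 1)*(h + 4)*(h + 2)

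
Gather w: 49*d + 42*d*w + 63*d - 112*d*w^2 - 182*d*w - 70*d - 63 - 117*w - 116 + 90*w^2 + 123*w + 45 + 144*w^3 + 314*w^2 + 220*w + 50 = 42*d + 144*w^3 + w^2*(404 - 112*d) + w*(226 - 140*d) - 84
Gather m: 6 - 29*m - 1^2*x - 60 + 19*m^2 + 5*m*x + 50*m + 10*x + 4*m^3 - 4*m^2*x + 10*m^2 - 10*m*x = 4*m^3 + m^2*(29 - 4*x) + m*(21 - 5*x) + 9*x - 54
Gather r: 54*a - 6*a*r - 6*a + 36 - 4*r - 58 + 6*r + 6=48*a + r*(2 - 6*a) - 16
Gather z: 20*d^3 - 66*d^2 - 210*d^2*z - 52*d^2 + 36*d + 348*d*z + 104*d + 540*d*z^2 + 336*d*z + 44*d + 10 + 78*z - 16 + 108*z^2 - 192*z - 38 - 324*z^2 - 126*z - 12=20*d^3 - 118*d^2 + 184*d + z^2*(540*d - 216) + z*(-210*d^2 + 684*d - 240) - 56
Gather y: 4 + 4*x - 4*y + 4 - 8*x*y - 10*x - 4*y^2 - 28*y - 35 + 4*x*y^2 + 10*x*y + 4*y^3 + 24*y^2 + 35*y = -6*x + 4*y^3 + y^2*(4*x + 20) + y*(2*x + 3) - 27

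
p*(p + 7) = p^2 + 7*p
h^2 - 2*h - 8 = (h - 4)*(h + 2)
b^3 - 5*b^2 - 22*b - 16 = (b - 8)*(b + 1)*(b + 2)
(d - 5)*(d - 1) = d^2 - 6*d + 5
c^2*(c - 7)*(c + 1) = c^4 - 6*c^3 - 7*c^2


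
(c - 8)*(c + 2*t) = c^2 + 2*c*t - 8*c - 16*t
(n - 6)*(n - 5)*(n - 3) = n^3 - 14*n^2 + 63*n - 90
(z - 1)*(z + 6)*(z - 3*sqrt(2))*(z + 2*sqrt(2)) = z^4 - sqrt(2)*z^3 + 5*z^3 - 18*z^2 - 5*sqrt(2)*z^2 - 60*z + 6*sqrt(2)*z + 72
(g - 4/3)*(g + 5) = g^2 + 11*g/3 - 20/3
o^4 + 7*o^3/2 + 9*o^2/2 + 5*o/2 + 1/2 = (o + 1/2)*(o + 1)^3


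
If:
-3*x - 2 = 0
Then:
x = -2/3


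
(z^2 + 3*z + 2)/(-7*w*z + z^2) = (z^2 + 3*z + 2)/(z*(-7*w + z))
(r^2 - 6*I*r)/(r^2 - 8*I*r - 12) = r/(r - 2*I)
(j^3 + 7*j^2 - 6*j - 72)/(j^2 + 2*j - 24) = (j^2 + j - 12)/(j - 4)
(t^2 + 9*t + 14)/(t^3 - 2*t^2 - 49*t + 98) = (t + 2)/(t^2 - 9*t + 14)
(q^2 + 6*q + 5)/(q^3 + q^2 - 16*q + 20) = (q + 1)/(q^2 - 4*q + 4)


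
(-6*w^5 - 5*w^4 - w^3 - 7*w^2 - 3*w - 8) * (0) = 0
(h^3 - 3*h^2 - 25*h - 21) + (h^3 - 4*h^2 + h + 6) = 2*h^3 - 7*h^2 - 24*h - 15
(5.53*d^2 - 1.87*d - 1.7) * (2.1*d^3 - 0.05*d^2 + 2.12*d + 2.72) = 11.613*d^5 - 4.2035*d^4 + 8.2471*d^3 + 11.1622*d^2 - 8.6904*d - 4.624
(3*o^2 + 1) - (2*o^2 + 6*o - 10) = o^2 - 6*o + 11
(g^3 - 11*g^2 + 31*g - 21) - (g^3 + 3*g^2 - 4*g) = -14*g^2 + 35*g - 21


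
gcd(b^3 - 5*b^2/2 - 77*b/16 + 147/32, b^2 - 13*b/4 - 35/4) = b + 7/4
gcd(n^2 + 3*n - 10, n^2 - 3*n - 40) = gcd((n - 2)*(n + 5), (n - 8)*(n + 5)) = n + 5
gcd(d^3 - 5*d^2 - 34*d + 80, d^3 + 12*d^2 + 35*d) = d + 5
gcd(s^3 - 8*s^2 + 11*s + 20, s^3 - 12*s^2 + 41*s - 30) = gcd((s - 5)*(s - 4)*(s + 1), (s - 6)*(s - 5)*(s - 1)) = s - 5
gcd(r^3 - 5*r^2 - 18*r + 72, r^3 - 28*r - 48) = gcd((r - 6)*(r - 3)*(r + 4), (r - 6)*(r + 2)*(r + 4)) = r^2 - 2*r - 24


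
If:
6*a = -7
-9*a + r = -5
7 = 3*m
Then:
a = -7/6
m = 7/3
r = -31/2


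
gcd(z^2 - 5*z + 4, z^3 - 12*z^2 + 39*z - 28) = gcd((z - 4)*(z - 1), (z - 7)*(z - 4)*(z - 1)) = z^2 - 5*z + 4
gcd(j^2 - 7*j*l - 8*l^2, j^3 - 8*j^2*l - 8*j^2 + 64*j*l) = j - 8*l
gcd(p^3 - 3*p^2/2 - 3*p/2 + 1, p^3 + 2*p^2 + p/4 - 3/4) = p^2 + p/2 - 1/2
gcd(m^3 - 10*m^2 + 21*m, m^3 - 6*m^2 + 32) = 1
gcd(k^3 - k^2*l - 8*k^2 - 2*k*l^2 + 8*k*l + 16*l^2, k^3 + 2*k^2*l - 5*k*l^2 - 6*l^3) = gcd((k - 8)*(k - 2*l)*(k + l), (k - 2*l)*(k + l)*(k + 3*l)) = k^2 - k*l - 2*l^2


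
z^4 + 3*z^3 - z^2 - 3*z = z*(z - 1)*(z + 1)*(z + 3)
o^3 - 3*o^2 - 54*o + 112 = (o - 8)*(o - 2)*(o + 7)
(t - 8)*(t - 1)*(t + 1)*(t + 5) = t^4 - 3*t^3 - 41*t^2 + 3*t + 40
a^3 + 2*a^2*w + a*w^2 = a*(a + w)^2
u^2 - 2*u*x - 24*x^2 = (u - 6*x)*(u + 4*x)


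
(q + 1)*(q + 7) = q^2 + 8*q + 7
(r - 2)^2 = r^2 - 4*r + 4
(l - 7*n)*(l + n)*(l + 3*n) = l^3 - 3*l^2*n - 25*l*n^2 - 21*n^3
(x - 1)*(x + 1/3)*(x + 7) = x^3 + 19*x^2/3 - 5*x - 7/3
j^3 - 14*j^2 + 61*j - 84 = (j - 7)*(j - 4)*(j - 3)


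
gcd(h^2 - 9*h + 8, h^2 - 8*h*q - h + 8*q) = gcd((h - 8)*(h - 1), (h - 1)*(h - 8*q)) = h - 1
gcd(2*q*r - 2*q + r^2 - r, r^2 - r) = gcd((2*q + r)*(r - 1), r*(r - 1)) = r - 1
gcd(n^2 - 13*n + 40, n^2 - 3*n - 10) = n - 5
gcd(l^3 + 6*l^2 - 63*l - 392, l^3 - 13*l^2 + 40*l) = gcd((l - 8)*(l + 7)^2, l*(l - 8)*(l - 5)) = l - 8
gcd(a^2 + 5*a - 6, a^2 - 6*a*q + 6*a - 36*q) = a + 6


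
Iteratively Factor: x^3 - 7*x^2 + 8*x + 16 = (x - 4)*(x^2 - 3*x - 4) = (x - 4)*(x + 1)*(x - 4)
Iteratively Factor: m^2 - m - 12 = (m + 3)*(m - 4)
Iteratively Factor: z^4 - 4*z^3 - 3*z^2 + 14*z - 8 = (z + 2)*(z^3 - 6*z^2 + 9*z - 4) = (z - 1)*(z + 2)*(z^2 - 5*z + 4) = (z - 4)*(z - 1)*(z + 2)*(z - 1)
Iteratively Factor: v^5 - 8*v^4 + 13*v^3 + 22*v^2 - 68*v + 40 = (v - 1)*(v^4 - 7*v^3 + 6*v^2 + 28*v - 40) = (v - 1)*(v + 2)*(v^3 - 9*v^2 + 24*v - 20) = (v - 2)*(v - 1)*(v + 2)*(v^2 - 7*v + 10) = (v - 2)^2*(v - 1)*(v + 2)*(v - 5)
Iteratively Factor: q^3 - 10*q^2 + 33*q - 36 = (q - 4)*(q^2 - 6*q + 9) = (q - 4)*(q - 3)*(q - 3)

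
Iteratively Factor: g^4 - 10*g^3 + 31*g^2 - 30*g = (g)*(g^3 - 10*g^2 + 31*g - 30) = g*(g - 5)*(g^2 - 5*g + 6) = g*(g - 5)*(g - 2)*(g - 3)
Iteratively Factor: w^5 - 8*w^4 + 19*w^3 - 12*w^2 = (w - 3)*(w^4 - 5*w^3 + 4*w^2) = (w - 3)*(w - 1)*(w^3 - 4*w^2) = w*(w - 3)*(w - 1)*(w^2 - 4*w) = w*(w - 4)*(w - 3)*(w - 1)*(w)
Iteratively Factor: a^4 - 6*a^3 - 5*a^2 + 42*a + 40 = (a + 1)*(a^3 - 7*a^2 + 2*a + 40) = (a - 5)*(a + 1)*(a^2 - 2*a - 8) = (a - 5)*(a + 1)*(a + 2)*(a - 4)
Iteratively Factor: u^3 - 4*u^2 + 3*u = (u)*(u^2 - 4*u + 3) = u*(u - 1)*(u - 3)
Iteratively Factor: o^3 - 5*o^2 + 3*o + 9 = (o - 3)*(o^2 - 2*o - 3) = (o - 3)*(o + 1)*(o - 3)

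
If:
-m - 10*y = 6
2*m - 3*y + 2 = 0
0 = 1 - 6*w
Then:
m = -38/23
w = 1/6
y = -10/23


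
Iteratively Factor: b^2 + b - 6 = (b + 3)*(b - 2)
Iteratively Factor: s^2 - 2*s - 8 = (s + 2)*(s - 4)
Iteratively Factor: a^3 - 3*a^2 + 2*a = (a - 1)*(a^2 - 2*a) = (a - 2)*(a - 1)*(a)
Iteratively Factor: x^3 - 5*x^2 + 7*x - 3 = (x - 3)*(x^2 - 2*x + 1) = (x - 3)*(x - 1)*(x - 1)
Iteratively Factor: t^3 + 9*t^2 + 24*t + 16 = (t + 1)*(t^2 + 8*t + 16) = (t + 1)*(t + 4)*(t + 4)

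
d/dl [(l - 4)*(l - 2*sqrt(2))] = 2*l - 4 - 2*sqrt(2)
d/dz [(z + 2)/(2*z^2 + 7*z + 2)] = (2*z^2 + 7*z - (z + 2)*(4*z + 7) + 2)/(2*z^2 + 7*z + 2)^2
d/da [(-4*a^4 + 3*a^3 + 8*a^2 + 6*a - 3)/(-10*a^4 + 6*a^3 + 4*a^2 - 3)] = (6*a^6 + 128*a^5 + 144*a^4 - 144*a^3 + 3*a^2 - 24*a - 18)/(100*a^8 - 120*a^7 - 44*a^6 + 48*a^5 + 76*a^4 - 36*a^3 - 24*a^2 + 9)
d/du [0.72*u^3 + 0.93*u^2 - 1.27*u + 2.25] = 2.16*u^2 + 1.86*u - 1.27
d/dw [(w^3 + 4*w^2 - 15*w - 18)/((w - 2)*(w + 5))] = (w^4 + 6*w^3 - 3*w^2 - 44*w + 204)/(w^4 + 6*w^3 - 11*w^2 - 60*w + 100)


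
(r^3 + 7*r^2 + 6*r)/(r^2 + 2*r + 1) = r*(r + 6)/(r + 1)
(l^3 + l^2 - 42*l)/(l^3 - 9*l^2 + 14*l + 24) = l*(l + 7)/(l^2 - 3*l - 4)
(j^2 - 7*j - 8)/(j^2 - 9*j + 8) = (j + 1)/(j - 1)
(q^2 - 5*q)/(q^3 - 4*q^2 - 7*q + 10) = q/(q^2 + q - 2)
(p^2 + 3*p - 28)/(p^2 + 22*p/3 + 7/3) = 3*(p - 4)/(3*p + 1)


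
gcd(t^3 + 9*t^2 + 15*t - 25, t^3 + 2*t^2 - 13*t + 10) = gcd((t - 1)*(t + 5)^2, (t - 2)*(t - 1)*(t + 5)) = t^2 + 4*t - 5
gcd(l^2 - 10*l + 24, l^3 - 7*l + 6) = 1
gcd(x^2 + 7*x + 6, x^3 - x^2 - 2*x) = x + 1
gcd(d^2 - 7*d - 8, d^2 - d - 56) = d - 8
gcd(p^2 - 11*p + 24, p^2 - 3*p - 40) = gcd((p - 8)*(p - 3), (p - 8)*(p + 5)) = p - 8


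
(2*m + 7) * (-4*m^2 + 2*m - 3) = -8*m^3 - 24*m^2 + 8*m - 21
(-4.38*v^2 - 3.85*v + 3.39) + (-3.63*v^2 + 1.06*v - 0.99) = -8.01*v^2 - 2.79*v + 2.4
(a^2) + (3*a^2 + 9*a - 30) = 4*a^2 + 9*a - 30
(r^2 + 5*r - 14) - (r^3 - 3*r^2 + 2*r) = -r^3 + 4*r^2 + 3*r - 14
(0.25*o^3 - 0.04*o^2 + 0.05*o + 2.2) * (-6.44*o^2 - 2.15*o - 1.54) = -1.61*o^5 - 0.2799*o^4 - 0.621*o^3 - 14.2139*o^2 - 4.807*o - 3.388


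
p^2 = p^2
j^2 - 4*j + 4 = (j - 2)^2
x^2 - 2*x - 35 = (x - 7)*(x + 5)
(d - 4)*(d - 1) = d^2 - 5*d + 4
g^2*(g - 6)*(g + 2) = g^4 - 4*g^3 - 12*g^2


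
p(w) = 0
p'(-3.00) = 0.00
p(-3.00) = 0.00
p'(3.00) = 0.00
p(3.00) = 0.00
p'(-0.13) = 0.00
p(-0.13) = 0.00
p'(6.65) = 0.00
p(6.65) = 0.00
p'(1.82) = 0.00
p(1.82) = 0.00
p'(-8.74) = 0.00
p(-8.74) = 0.00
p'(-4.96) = 0.00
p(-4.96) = 0.00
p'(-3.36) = 0.00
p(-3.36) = 0.00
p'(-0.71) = 0.00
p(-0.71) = 0.00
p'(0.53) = 0.00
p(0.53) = 0.00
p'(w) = 0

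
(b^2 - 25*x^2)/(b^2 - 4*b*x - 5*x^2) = (b + 5*x)/(b + x)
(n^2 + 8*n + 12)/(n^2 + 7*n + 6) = (n + 2)/(n + 1)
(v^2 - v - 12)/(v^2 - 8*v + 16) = (v + 3)/(v - 4)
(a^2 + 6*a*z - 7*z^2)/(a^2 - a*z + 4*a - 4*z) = (a + 7*z)/(a + 4)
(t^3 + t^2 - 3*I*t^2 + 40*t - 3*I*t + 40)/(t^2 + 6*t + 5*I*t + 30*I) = (t^2 + t*(1 - 8*I) - 8*I)/(t + 6)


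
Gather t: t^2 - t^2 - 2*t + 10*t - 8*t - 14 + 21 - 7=0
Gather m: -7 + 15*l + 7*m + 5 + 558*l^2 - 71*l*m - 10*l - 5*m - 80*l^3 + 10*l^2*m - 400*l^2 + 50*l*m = -80*l^3 + 158*l^2 + 5*l + m*(10*l^2 - 21*l + 2) - 2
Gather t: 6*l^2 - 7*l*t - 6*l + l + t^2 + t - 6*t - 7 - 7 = 6*l^2 - 5*l + t^2 + t*(-7*l - 5) - 14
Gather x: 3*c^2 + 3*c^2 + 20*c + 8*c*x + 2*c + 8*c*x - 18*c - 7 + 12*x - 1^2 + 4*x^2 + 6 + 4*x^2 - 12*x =6*c^2 + 16*c*x + 4*c + 8*x^2 - 2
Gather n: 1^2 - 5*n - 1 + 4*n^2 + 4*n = 4*n^2 - n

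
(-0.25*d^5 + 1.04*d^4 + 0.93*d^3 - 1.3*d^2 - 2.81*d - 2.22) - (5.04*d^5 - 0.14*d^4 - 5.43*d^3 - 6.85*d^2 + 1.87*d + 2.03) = -5.29*d^5 + 1.18*d^4 + 6.36*d^3 + 5.55*d^2 - 4.68*d - 4.25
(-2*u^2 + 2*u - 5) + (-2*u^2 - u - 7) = -4*u^2 + u - 12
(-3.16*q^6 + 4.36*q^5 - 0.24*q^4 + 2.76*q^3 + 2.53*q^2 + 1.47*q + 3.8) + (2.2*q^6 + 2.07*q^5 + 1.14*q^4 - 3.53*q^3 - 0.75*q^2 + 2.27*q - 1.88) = -0.96*q^6 + 6.43*q^5 + 0.9*q^4 - 0.77*q^3 + 1.78*q^2 + 3.74*q + 1.92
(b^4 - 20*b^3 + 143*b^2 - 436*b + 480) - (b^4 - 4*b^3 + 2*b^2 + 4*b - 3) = -16*b^3 + 141*b^2 - 440*b + 483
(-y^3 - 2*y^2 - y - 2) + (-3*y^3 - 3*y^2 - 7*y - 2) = -4*y^3 - 5*y^2 - 8*y - 4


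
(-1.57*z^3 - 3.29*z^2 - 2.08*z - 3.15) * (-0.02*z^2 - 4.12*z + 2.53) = 0.0314*z^5 + 6.5342*z^4 + 9.6243*z^3 + 0.308900000000002*z^2 + 7.7156*z - 7.9695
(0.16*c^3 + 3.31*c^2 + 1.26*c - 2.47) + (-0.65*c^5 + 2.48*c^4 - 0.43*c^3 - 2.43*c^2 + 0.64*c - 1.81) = -0.65*c^5 + 2.48*c^4 - 0.27*c^3 + 0.88*c^2 + 1.9*c - 4.28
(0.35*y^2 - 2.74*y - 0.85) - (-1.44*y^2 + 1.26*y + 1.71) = 1.79*y^2 - 4.0*y - 2.56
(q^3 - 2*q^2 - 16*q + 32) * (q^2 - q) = q^5 - 3*q^4 - 14*q^3 + 48*q^2 - 32*q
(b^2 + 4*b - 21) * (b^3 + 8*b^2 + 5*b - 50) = b^5 + 12*b^4 + 16*b^3 - 198*b^2 - 305*b + 1050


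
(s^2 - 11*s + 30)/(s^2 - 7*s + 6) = (s - 5)/(s - 1)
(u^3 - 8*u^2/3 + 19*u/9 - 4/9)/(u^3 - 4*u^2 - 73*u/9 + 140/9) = (3*u^2 - 4*u + 1)/(3*u^2 - 8*u - 35)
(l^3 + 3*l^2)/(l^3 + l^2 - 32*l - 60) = l^2*(l + 3)/(l^3 + l^2 - 32*l - 60)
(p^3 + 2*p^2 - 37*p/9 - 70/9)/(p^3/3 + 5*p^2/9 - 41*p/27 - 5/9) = 3*(9*p^3 + 18*p^2 - 37*p - 70)/(9*p^3 + 15*p^2 - 41*p - 15)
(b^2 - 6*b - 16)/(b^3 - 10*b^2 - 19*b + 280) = (b + 2)/(b^2 - 2*b - 35)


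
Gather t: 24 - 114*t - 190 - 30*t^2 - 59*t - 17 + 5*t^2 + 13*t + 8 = -25*t^2 - 160*t - 175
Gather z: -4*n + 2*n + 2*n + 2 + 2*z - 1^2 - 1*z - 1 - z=0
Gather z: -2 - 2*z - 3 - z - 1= -3*z - 6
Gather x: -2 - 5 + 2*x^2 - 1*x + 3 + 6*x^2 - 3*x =8*x^2 - 4*x - 4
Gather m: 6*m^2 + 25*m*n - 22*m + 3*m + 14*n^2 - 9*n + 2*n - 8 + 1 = 6*m^2 + m*(25*n - 19) + 14*n^2 - 7*n - 7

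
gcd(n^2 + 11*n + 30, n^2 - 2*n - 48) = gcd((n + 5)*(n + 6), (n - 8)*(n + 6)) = n + 6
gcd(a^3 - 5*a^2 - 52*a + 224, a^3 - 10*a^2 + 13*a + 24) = a - 8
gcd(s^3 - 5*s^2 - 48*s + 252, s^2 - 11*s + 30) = s - 6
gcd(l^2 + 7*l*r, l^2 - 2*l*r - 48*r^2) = 1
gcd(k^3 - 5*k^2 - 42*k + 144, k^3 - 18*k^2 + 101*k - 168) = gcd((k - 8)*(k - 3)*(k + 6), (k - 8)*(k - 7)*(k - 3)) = k^2 - 11*k + 24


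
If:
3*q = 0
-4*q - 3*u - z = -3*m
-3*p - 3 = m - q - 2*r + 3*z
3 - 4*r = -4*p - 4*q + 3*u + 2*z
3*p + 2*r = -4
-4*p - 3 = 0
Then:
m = 13/8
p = -3/4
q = 0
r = -7/8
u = 25/12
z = -11/8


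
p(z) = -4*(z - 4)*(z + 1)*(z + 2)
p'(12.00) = -1592.00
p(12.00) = -5824.00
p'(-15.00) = -2780.00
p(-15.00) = 13832.00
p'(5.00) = -220.00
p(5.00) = -168.00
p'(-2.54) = -57.74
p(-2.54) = 21.75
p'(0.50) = 41.00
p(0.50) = 52.50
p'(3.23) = -59.35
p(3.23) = 68.14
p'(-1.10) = 16.68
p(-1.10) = -1.84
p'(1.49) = 25.28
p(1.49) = 87.25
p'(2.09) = 4.30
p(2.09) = 96.56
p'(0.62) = 40.35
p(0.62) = 57.38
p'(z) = -4*(z - 4)*(z + 1) - 4*(z - 4)*(z + 2) - 4*(z + 1)*(z + 2)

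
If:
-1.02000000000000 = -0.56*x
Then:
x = 1.82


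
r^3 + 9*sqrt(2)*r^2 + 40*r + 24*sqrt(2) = (r + sqrt(2))*(r + 2*sqrt(2))*(r + 6*sqrt(2))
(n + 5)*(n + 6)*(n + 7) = n^3 + 18*n^2 + 107*n + 210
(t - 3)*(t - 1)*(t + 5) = t^3 + t^2 - 17*t + 15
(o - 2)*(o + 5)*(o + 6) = o^3 + 9*o^2 + 8*o - 60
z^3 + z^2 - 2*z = z*(z - 1)*(z + 2)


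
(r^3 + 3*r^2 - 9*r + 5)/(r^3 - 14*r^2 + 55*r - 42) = (r^2 + 4*r - 5)/(r^2 - 13*r + 42)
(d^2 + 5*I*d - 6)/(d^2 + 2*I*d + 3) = (d + 2*I)/(d - I)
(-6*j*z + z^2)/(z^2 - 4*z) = (-6*j + z)/(z - 4)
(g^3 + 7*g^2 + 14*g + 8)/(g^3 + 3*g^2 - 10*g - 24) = (g + 1)/(g - 3)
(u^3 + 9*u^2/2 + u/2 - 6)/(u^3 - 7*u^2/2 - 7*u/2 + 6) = (u + 4)/(u - 4)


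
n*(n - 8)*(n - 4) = n^3 - 12*n^2 + 32*n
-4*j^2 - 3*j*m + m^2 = (-4*j + m)*(j + m)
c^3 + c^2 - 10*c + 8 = (c - 2)*(c - 1)*(c + 4)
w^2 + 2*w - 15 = (w - 3)*(w + 5)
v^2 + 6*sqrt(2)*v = v*(v + 6*sqrt(2))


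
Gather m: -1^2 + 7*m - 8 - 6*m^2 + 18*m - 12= -6*m^2 + 25*m - 21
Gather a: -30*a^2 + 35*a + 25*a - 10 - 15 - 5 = -30*a^2 + 60*a - 30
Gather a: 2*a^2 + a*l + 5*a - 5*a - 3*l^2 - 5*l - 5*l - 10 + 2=2*a^2 + a*l - 3*l^2 - 10*l - 8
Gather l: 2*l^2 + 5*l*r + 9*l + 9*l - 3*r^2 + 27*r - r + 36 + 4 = 2*l^2 + l*(5*r + 18) - 3*r^2 + 26*r + 40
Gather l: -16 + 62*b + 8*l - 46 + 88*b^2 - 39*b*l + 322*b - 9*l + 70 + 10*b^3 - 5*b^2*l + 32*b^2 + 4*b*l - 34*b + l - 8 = 10*b^3 + 120*b^2 + 350*b + l*(-5*b^2 - 35*b)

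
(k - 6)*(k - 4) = k^2 - 10*k + 24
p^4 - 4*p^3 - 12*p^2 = p^2*(p - 6)*(p + 2)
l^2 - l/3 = l*(l - 1/3)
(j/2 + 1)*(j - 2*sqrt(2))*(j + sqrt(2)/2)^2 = j^4/2 - sqrt(2)*j^3/2 + j^3 - 7*j^2/4 - sqrt(2)*j^2 - 7*j/2 - sqrt(2)*j/2 - sqrt(2)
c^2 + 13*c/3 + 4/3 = (c + 1/3)*(c + 4)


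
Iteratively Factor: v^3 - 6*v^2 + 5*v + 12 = (v - 3)*(v^2 - 3*v - 4) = (v - 3)*(v + 1)*(v - 4)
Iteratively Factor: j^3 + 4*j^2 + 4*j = (j + 2)*(j^2 + 2*j) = j*(j + 2)*(j + 2)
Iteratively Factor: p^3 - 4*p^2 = (p)*(p^2 - 4*p) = p*(p - 4)*(p)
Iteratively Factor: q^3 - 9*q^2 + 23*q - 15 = (q - 5)*(q^2 - 4*q + 3) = (q - 5)*(q - 3)*(q - 1)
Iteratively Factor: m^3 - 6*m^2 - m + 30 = (m - 3)*(m^2 - 3*m - 10) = (m - 3)*(m + 2)*(m - 5)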